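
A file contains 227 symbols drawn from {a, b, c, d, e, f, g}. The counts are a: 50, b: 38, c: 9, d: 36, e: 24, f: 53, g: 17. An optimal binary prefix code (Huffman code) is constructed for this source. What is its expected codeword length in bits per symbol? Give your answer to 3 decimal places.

2.661 bits/symbol

Probabilities are the counts divided by 227.
Repeatedly combine the two least-probable nodes; the expected code length is the sum of the merged weights.
merge 9/227 + 17/227 → 26/227
merge 24/227 + 26/227 → 50/227
merge 36/227 + 38/227 → 74/227
merge 50/227 + 50/227 → 100/227
merge 53/227 + 74/227 → 127/227
merge 100/227 + 127/227 → 1
L = 26/227 + 50/227 + 74/227 + 100/227 + 127/227 + 1 = 604/227 ≈ 2.661 bits/symbol.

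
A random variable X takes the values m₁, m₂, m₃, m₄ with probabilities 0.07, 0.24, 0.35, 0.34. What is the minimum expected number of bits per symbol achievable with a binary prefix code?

1.96 bits/symbol

Repeatedly combine the two least-probable nodes; the expected code length is the sum of the merged weights.
merge 7/100 + 6/25 → 31/100
merge 31/100 + 17/50 → 13/20
merge 7/20 + 13/20 → 1
L = 31/100 + 13/20 + 1 = 49/25 = 1.96 bits/symbol.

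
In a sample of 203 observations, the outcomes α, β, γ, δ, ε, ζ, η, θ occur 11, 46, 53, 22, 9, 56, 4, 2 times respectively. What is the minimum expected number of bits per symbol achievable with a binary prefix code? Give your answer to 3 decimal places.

Probabilities are the counts divided by 203.
Repeatedly combine the two least-probable nodes; the expected code length is the sum of the merged weights.
merge 2/203 + 4/203 → 6/203
merge 6/203 + 9/203 → 15/203
merge 11/203 + 15/203 → 26/203
merge 22/203 + 26/203 → 48/203
merge 46/203 + 48/203 → 94/203
merge 53/203 + 8/29 → 109/203
merge 94/203 + 109/203 → 1
L = 6/203 + 15/203 + 26/203 + 48/203 + 94/203 + 109/203 + 1 = 501/203 ≈ 2.468 bits/symbol.

2.468 bits/symbol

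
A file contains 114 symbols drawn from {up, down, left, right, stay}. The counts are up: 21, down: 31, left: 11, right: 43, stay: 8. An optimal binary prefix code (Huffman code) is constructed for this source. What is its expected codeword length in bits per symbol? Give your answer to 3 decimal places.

2.140 bits/symbol

Probabilities are the counts divided by 114.
Repeatedly combine the two least-probable nodes; the expected code length is the sum of the merged weights.
merge 4/57 + 11/114 → 1/6
merge 1/6 + 7/38 → 20/57
merge 31/114 + 20/57 → 71/114
merge 43/114 + 71/114 → 1
L = 1/6 + 20/57 + 71/114 + 1 = 122/57 ≈ 2.140 bits/symbol.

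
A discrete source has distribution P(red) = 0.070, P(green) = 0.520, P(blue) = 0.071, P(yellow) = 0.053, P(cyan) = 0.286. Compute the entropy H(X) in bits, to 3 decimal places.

1.771 bits

H = −Σ pᵢ log₂ pᵢ.
−0.070·log₂(0.070) = 0.2686
−0.520·log₂(0.520) = 0.4906
−0.071·log₂(0.071) = 0.2709
−0.053·log₂(0.053) = 0.2246
−0.286·log₂(0.286) = 0.5165
Sum ≈ 1.7712 → 1.771 bits.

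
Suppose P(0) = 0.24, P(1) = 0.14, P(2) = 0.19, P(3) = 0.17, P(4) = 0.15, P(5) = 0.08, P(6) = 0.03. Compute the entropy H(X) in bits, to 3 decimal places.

H = −Σ pᵢ log₂ pᵢ.
−0.24·log₂(0.24) = 0.4941
−0.14·log₂(0.14) = 0.3971
−0.19·log₂(0.19) = 0.4552
−0.17·log₂(0.17) = 0.4346
−0.15·log₂(0.15) = 0.4105
−0.08·log₂(0.08) = 0.2915
−0.03·log₂(0.03) = 0.1518
Sum ≈ 2.6349 → 2.635 bits.

2.635 bits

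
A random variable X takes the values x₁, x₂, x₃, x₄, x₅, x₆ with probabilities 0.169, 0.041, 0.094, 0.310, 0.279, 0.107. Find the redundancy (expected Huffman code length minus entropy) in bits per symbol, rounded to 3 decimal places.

0.051 bits

Entropy H = −Σ p log₂ p ≈ 2.3257 bits.
Huffman merges: 41/1000+47/500→27/200; 107/1000+27/200→121/500; 169/1000+121/500→411/1000; 279/1000+31/100→589/1000; 411/1000+589/1000→1. L = 2377/1000 ≈ 2.3770.
L − H = 2.3770 − 2.3257 = 0.051 bits.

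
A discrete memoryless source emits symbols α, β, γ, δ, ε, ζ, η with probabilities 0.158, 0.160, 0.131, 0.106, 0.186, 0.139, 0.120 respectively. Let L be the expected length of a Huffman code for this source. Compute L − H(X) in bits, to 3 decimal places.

0.029 bits

Entropy H = −Σ p log₂ p ≈ 2.7851 bits.
Huffman merges: 53/500+3/25→113/500; 131/1000+139/1000→27/100; 79/500+4/25→159/500; 93/500+113/500→103/250; 27/100+159/500→147/250; 103/250+147/250→1. L = 1407/500 ≈ 2.8140.
L − H = 2.8140 − 2.7851 = 0.029 bits.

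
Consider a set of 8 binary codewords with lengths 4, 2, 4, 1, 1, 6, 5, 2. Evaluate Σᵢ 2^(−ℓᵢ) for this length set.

With common denominator 2^6 = 64: Σ 2^(−ℓᵢ) = 4/64 + 16/64 + 4/64 + 32/64 + 32/64 + 1/64 + 2/64 + 16/64 = 107/64 = 1.671875.

1.671875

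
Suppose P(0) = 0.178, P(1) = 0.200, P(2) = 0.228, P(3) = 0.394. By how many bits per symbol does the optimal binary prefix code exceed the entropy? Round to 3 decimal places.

Entropy H = −Σ p log₂ p ≈ 1.9233 bits.
Huffman merges: 89/500+1/5→189/500; 57/250+189/500→303/500; 197/500+303/500→1. L = 248/125 ≈ 1.9840.
L − H = 1.9840 − 1.9233 = 0.061 bits.

0.061 bits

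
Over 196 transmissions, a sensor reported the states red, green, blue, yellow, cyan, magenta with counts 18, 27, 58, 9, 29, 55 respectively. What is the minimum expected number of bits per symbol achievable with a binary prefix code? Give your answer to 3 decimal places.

Probabilities are the counts divided by 196.
Repeatedly combine the two least-probable nodes; the expected code length is the sum of the merged weights.
merge 9/196 + 9/98 → 27/196
merge 27/196 + 27/196 → 27/98
merge 29/196 + 27/98 → 83/196
merge 55/196 + 29/98 → 113/196
merge 83/196 + 113/196 → 1
L = 27/196 + 27/98 + 83/196 + 113/196 + 1 = 473/196 ≈ 2.413 bits/symbol.

2.413 bits/symbol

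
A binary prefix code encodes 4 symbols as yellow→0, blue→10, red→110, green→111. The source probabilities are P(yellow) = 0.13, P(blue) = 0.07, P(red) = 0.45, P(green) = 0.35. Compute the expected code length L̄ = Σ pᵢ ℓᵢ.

2.67 bits/symbol

L̄ = Σ pᵢ·ℓᵢ = 0.13·1 + 0.07·2 + 0.45·3 + 0.35·3 = 2.67 bits/symbol.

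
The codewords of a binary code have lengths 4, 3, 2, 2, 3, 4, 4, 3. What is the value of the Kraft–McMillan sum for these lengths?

With common denominator 2^4 = 16: Σ 2^(−ℓᵢ) = 1/16 + 2/16 + 4/16 + 4/16 + 2/16 + 1/16 + 1/16 + 2/16 = 17/16 = 1.0625.

1.0625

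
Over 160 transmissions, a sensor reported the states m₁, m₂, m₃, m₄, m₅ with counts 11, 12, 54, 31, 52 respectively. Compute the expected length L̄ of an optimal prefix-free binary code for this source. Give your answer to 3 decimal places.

Probabilities are the counts divided by 160.
Repeatedly combine the two least-probable nodes; the expected code length is the sum of the merged weights.
merge 11/160 + 3/40 → 23/160
merge 23/160 + 31/160 → 27/80
merge 13/40 + 27/80 → 53/80
merge 27/80 + 53/80 → 1
L = 23/160 + 27/80 + 53/80 + 1 = 343/160 ≈ 2.144 bits/symbol.

2.144 bits/symbol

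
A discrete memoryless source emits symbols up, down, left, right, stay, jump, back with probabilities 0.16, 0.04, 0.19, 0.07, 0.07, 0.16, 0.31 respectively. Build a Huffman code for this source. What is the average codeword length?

2.61 bits/symbol

Repeatedly combine the two least-probable nodes; the expected code length is the sum of the merged weights.
merge 1/25 + 7/100 → 11/100
merge 7/100 + 11/100 → 9/50
merge 4/25 + 4/25 → 8/25
merge 9/50 + 19/100 → 37/100
merge 31/100 + 8/25 → 63/100
merge 37/100 + 63/100 → 1
L = 11/100 + 9/50 + 8/25 + 37/100 + 63/100 + 1 = 261/100 = 2.61 bits/symbol.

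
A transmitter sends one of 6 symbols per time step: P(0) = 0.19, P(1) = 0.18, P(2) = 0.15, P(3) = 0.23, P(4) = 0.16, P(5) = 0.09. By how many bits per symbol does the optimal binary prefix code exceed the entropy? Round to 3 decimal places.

Entropy H = −Σ p log₂ p ≈ 2.5344 bits.
Huffman merges: 9/100+3/20→6/25; 4/25+9/50→17/50; 19/100+23/100→21/50; 6/25+17/50→29/50; 21/50+29/50→1. L = 129/50 ≈ 2.5800.
L − H = 2.5800 − 2.5344 = 0.046 bits.

0.046 bits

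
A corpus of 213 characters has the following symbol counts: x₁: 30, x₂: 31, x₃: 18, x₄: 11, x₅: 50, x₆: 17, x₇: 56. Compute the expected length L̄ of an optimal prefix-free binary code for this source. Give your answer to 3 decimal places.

2.634 bits/symbol

Probabilities are the counts divided by 213.
Repeatedly combine the two least-probable nodes; the expected code length is the sum of the merged weights.
merge 11/213 + 17/213 → 28/213
merge 6/71 + 28/213 → 46/213
merge 10/71 + 31/213 → 61/213
merge 46/213 + 50/213 → 32/71
merge 56/213 + 61/213 → 39/71
merge 32/71 + 39/71 → 1
L = 28/213 + 46/213 + 61/213 + 32/71 + 39/71 + 1 = 187/71 ≈ 2.634 bits/symbol.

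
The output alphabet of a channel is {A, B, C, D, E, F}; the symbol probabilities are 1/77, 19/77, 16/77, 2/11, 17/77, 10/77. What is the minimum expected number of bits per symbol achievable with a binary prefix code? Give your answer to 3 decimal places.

Repeatedly combine the two least-probable nodes; the expected code length is the sum of the merged weights.
merge 1/77 + 10/77 → 1/7
merge 1/7 + 2/11 → 25/77
merge 16/77 + 17/77 → 3/7
merge 19/77 + 25/77 → 4/7
merge 3/7 + 4/7 → 1
L = 1/7 + 25/77 + 3/7 + 4/7 + 1 = 190/77 ≈ 2.468 bits/symbol.

2.468 bits/symbol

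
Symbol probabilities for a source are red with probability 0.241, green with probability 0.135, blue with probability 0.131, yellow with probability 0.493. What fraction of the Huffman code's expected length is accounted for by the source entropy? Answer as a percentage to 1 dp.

Entropy H = −Σ p log₂ p ≈ 1.7719 bits.
Huffman merges: 131/1000+27/200→133/500; 241/1000+133/500→507/1000; 493/1000+507/1000→1. L = 1773/1000 ≈ 1.7730.
Efficiency = H/L = 1.7719/1.7730 = 99.9%.

99.9%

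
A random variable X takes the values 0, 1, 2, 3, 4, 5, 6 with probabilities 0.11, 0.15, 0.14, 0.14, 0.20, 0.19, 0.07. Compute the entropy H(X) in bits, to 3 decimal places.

2.743 bits

H = −Σ pᵢ log₂ pᵢ.
−0.11·log₂(0.11) = 0.3503
−0.15·log₂(0.15) = 0.4105
−0.14·log₂(0.14) = 0.3971
−0.14·log₂(0.14) = 0.3971
−0.20·log₂(0.20) = 0.4644
−0.19·log₂(0.19) = 0.4552
−0.07·log₂(0.07) = 0.2686
Sum ≈ 2.7432 → 2.743 bits.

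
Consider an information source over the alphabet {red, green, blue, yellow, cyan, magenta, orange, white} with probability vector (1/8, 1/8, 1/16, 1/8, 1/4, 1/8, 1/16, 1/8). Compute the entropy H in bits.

Each probability is a power of 1/2, so log₂(1/p) is an integer.
H = Σ p·log₂(1/p) = 1/8·3 + 1/8·3 + 1/16·4 + 1/8·3 + 1/4·2 + 1/8·3 + 1/16·4 + 1/8·3 = 2.875 bits.

2.875 bits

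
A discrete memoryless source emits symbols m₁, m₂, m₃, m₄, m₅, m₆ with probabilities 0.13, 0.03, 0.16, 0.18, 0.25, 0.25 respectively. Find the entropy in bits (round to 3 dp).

H = −Σ pᵢ log₂ pᵢ.
−0.13·log₂(0.13) = 0.3826
−0.03·log₂(0.03) = 0.1518
−0.16·log₂(0.16) = 0.4230
−0.18·log₂(0.18) = 0.4453
−0.25·log₂(0.25) = 0.5000
−0.25·log₂(0.25) = 0.5000
Sum ≈ 2.4027 → 2.403 bits.

2.403 bits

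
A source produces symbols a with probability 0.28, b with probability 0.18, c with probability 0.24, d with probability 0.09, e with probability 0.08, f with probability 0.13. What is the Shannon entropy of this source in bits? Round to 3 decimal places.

H = −Σ pᵢ log₂ pᵢ.
−0.28·log₂(0.28) = 0.5142
−0.18·log₂(0.18) = 0.4453
−0.24·log₂(0.24) = 0.4941
−0.09·log₂(0.09) = 0.3127
−0.08·log₂(0.08) = 0.2915
−0.13·log₂(0.13) = 0.3826
Sum ≈ 2.4405 → 2.440 bits.

2.440 bits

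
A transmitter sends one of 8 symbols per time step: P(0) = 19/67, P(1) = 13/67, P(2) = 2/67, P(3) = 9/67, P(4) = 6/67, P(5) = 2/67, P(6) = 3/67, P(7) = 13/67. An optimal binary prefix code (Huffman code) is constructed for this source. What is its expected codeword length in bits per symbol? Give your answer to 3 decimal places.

Repeatedly combine the two least-probable nodes; the expected code length is the sum of the merged weights.
merge 2/67 + 2/67 → 4/67
merge 3/67 + 4/67 → 7/67
merge 6/67 + 7/67 → 13/67
merge 9/67 + 13/67 → 22/67
merge 13/67 + 13/67 → 26/67
merge 19/67 + 22/67 → 41/67
merge 26/67 + 41/67 → 1
L = 4/67 + 7/67 + 13/67 + 22/67 + 26/67 + 41/67 + 1 = 180/67 ≈ 2.687 bits/symbol.

2.687 bits/symbol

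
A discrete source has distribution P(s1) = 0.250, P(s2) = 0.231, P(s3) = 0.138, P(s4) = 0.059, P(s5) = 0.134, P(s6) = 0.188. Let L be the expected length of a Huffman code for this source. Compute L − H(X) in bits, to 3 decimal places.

Entropy H = −Σ p log₂ p ≈ 2.4654 bits.
Huffman merges: 59/1000+67/500→193/1000; 69/500+47/250→163/500; 193/1000+231/1000→53/125; 1/4+163/500→72/125; 53/125+72/125→1. L = 2519/1000 ≈ 2.5190.
L − H = 2.5190 − 2.4654 = 0.054 bits.

0.054 bits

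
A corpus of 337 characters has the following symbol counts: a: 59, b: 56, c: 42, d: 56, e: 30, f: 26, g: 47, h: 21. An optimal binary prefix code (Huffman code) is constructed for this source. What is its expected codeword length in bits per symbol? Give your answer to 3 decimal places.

Probabilities are the counts divided by 337.
Repeatedly combine the two least-probable nodes; the expected code length is the sum of the merged weights.
merge 21/337 + 26/337 → 47/337
merge 30/337 + 42/337 → 72/337
merge 47/337 + 47/337 → 94/337
merge 56/337 + 56/337 → 112/337
merge 59/337 + 72/337 → 131/337
merge 94/337 + 112/337 → 206/337
merge 131/337 + 206/337 → 1
L = 47/337 + 72/337 + 94/337 + 112/337 + 131/337 + 206/337 + 1 = 999/337 ≈ 2.964 bits/symbol.

2.964 bits/symbol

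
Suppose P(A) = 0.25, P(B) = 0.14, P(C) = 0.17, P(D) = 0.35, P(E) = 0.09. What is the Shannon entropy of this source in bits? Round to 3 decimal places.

H = −Σ pᵢ log₂ pᵢ.
−0.25·log₂(0.25) = 0.5000
−0.14·log₂(0.14) = 0.3971
−0.17·log₂(0.17) = 0.4346
−0.35·log₂(0.35) = 0.5301
−0.09·log₂(0.09) = 0.3127
Sum ≈ 2.1745 → 2.174 bits.

2.174 bits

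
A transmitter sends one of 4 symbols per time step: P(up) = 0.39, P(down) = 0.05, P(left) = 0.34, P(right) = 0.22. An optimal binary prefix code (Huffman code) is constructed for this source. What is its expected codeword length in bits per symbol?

1.88 bits/symbol

Repeatedly combine the two least-probable nodes; the expected code length is the sum of the merged weights.
merge 1/20 + 11/50 → 27/100
merge 27/100 + 17/50 → 61/100
merge 39/100 + 61/100 → 1
L = 27/100 + 61/100 + 1 = 47/25 = 1.88 bits/symbol.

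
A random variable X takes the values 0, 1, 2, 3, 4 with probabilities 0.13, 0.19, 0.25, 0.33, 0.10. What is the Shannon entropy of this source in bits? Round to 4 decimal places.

2.1979 bits

H = −Σ pᵢ log₂ pᵢ.
−0.13·log₂(0.13) = 0.3826
−0.19·log₂(0.19) = 0.4552
−0.25·log₂(0.25) = 0.5000
−0.33·log₂(0.33) = 0.5278
−0.10·log₂(0.10) = 0.3322
Sum ≈ 2.1979 → 2.1979 bits.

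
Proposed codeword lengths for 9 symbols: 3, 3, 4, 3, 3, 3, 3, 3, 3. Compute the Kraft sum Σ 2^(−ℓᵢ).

1.0625

With common denominator 2^4 = 16: Σ 2^(−ℓᵢ) = 2/16 + 2/16 + 1/16 + 2/16 + 2/16 + 2/16 + 2/16 + 2/16 + 2/16 = 17/16 = 1.0625.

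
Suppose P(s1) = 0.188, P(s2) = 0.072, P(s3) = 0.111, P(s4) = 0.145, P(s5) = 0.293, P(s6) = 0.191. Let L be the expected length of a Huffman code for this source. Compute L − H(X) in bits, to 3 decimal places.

0.053 bits

Entropy H = −Σ p log₂ p ≈ 2.4577 bits.
Huffman merges: 9/125+111/1000→183/1000; 29/200+183/1000→41/125; 47/250+191/1000→379/1000; 293/1000+41/125→621/1000; 379/1000+621/1000→1. L = 2511/1000 ≈ 2.5110.
L − H = 2.5110 − 2.4577 = 0.053 bits.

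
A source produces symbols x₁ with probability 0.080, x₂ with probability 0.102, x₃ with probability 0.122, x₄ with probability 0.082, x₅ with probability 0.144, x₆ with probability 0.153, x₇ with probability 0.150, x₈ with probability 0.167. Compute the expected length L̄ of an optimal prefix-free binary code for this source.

2.995 bits/symbol

Repeatedly combine the two least-probable nodes; the expected code length is the sum of the merged weights.
merge 2/25 + 41/500 → 81/500
merge 51/500 + 61/500 → 28/125
merge 18/125 + 3/20 → 147/500
merge 153/1000 + 81/500 → 63/200
merge 167/1000 + 28/125 → 391/1000
merge 147/500 + 63/200 → 609/1000
merge 391/1000 + 609/1000 → 1
L = 81/500 + 28/125 + 147/500 + 63/200 + 391/1000 + 609/1000 + 1 = 599/200 = 2.995 bits/symbol.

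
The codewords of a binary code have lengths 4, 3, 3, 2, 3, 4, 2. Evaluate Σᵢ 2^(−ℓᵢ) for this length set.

1

With common denominator 2^4 = 16: Σ 2^(−ℓᵢ) = 1/16 + 2/16 + 2/16 + 4/16 + 2/16 + 1/16 + 4/16 = 16/16 = 1.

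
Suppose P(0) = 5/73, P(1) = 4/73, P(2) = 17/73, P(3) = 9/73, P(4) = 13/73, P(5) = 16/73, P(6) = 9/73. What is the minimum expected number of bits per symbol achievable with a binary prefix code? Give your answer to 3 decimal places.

2.671 bits/symbol

Repeatedly combine the two least-probable nodes; the expected code length is the sum of the merged weights.
merge 4/73 + 5/73 → 9/73
merge 9/73 + 9/73 → 18/73
merge 9/73 + 13/73 → 22/73
merge 16/73 + 17/73 → 33/73
merge 18/73 + 22/73 → 40/73
merge 33/73 + 40/73 → 1
L = 9/73 + 18/73 + 22/73 + 33/73 + 40/73 + 1 = 195/73 ≈ 2.671 bits/symbol.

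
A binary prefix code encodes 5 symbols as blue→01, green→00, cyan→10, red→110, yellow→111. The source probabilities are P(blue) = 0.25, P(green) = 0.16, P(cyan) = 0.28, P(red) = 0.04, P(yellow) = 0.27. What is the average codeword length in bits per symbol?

2.31 bits/symbol

L̄ = Σ pᵢ·ℓᵢ = 0.25·2 + 0.16·2 + 0.28·2 + 0.04·3 + 0.27·3 = 2.31 bits/symbol.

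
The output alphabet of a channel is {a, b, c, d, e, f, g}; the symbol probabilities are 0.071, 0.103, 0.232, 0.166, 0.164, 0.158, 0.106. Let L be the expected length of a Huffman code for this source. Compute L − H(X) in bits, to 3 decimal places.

Entropy H = −Σ p log₂ p ≈ 2.7193 bits.
Huffman merges: 71/1000+103/1000→87/500; 53/500+79/500→33/125; 41/250+83/500→33/100; 87/500+29/125→203/500; 33/125+33/100→297/500; 203/500+297/500→1. L = 346/125 ≈ 2.7680.
L − H = 2.7680 − 2.7193 = 0.049 bits.

0.049 bits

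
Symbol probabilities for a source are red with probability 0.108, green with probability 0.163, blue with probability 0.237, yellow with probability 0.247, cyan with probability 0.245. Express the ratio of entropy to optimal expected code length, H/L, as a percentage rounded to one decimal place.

99.6%

Entropy H = −Σ p log₂ p ≈ 2.2611 bits.
Huffman merges: 27/250+163/1000→271/1000; 237/1000+49/200→241/500; 247/1000+271/1000→259/500; 241/500+259/500→1. L = 2271/1000 ≈ 2.2710.
Efficiency = H/L = 2.2611/2.2710 = 99.6%.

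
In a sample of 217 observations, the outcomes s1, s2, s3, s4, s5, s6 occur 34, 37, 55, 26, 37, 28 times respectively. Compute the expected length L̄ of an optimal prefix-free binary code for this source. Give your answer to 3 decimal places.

Probabilities are the counts divided by 217.
Repeatedly combine the two least-probable nodes; the expected code length is the sum of the merged weights.
merge 26/217 + 4/31 → 54/217
merge 34/217 + 37/217 → 71/217
merge 37/217 + 54/217 → 13/31
merge 55/217 + 71/217 → 18/31
merge 13/31 + 18/31 → 1
L = 54/217 + 71/217 + 13/31 + 18/31 + 1 = 559/217 ≈ 2.576 bits/symbol.

2.576 bits/symbol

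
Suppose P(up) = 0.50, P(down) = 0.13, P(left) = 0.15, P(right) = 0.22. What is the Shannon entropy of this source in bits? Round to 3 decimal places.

1.774 bits

H = −Σ pᵢ log₂ pᵢ.
−0.50·log₂(0.50) = 0.5000
−0.13·log₂(0.13) = 0.3826
−0.15·log₂(0.15) = 0.4105
−0.22·log₂(0.22) = 0.4806
Sum ≈ 1.7738 → 1.774 bits.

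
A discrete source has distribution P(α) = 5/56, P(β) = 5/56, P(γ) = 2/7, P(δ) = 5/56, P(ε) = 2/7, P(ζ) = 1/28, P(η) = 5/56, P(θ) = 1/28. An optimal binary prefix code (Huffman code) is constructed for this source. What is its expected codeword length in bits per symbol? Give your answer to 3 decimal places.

Repeatedly combine the two least-probable nodes; the expected code length is the sum of the merged weights.
merge 1/28 + 1/28 → 1/14
merge 1/14 + 5/56 → 9/56
merge 5/56 + 5/56 → 5/28
merge 5/56 + 9/56 → 1/4
merge 5/28 + 1/4 → 3/7
merge 2/7 + 2/7 → 4/7
merge 3/7 + 4/7 → 1
L = 1/14 + 9/56 + 5/28 + 1/4 + 3/7 + 4/7 + 1 = 149/56 ≈ 2.661 bits/symbol.

2.661 bits/symbol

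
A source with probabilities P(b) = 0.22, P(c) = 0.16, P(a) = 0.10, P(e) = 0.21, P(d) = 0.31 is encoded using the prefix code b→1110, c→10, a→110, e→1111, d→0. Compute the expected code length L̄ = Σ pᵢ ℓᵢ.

L̄ = Σ pᵢ·ℓᵢ = 0.22·4 + 0.16·2 + 0.10·3 + 0.21·4 + 0.31·1 = 2.65 bits/symbol.

2.65 bits/symbol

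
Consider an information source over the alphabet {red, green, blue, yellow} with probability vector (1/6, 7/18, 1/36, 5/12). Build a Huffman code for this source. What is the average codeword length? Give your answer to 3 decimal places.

Repeatedly combine the two least-probable nodes; the expected code length is the sum of the merged weights.
merge 1/36 + 1/6 → 7/36
merge 7/36 + 7/18 → 7/12
merge 5/12 + 7/12 → 1
L = 7/36 + 7/12 + 1 = 16/9 ≈ 1.778 bits/symbol.

1.778 bits/symbol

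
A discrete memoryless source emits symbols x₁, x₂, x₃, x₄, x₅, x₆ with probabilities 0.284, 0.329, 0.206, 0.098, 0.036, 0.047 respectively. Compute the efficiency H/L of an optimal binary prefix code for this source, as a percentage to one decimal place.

Entropy H = −Σ p log₂ p ≈ 2.2213 bits.
Huffman merges: 9/250+47/1000→83/1000; 83/1000+49/500→181/1000; 181/1000+103/500→387/1000; 71/250+329/1000→613/1000; 387/1000+613/1000→1. L = 283/125 ≈ 2.2640.
Efficiency = H/L = 2.2213/2.2640 = 98.1%.

98.1%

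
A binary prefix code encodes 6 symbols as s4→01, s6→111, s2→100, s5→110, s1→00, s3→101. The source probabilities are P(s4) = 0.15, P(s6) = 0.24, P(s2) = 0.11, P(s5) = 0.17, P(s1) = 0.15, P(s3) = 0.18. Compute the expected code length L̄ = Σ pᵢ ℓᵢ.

L̄ = Σ pᵢ·ℓᵢ = 0.15·2 + 0.24·3 + 0.11·3 + 0.17·3 + 0.15·2 + 0.18·3 = 2.7 bits/symbol.

2.7 bits/symbol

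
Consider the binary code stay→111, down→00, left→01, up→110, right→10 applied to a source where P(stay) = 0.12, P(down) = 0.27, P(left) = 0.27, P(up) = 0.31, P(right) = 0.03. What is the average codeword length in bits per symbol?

2.43 bits/symbol

L̄ = Σ pᵢ·ℓᵢ = 0.12·3 + 0.27·2 + 0.27·2 + 0.31·3 + 0.03·2 = 2.43 bits/symbol.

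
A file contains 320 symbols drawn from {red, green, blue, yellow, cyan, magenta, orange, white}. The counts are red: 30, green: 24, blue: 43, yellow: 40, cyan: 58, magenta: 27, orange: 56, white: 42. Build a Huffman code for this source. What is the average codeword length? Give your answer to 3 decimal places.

2.978 bits/symbol

Probabilities are the counts divided by 320.
Repeatedly combine the two least-probable nodes; the expected code length is the sum of the merged weights.
merge 3/40 + 27/320 → 51/320
merge 3/32 + 1/8 → 7/32
merge 21/160 + 43/320 → 17/64
merge 51/320 + 7/40 → 107/320
merge 29/160 + 7/32 → 2/5
merge 17/64 + 107/320 → 3/5
merge 2/5 + 3/5 → 1
L = 51/320 + 7/32 + 17/64 + 107/320 + 2/5 + 3/5 + 1 = 953/320 ≈ 2.978 bits/symbol.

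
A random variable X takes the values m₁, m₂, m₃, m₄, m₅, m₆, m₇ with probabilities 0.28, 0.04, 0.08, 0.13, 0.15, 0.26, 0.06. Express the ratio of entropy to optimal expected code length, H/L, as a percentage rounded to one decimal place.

Entropy H = −Σ p log₂ p ≈ 2.5335 bits.
Huffman merges: 1/25+3/50→1/10; 2/25+1/10→9/50; 13/100+3/20→7/25; 9/50+13/50→11/25; 7/25+7/25→14/25; 11/25+14/25→1. L = 64/25 ≈ 2.5600.
Efficiency = H/L = 2.5335/2.5600 = 99.0%.

99.0%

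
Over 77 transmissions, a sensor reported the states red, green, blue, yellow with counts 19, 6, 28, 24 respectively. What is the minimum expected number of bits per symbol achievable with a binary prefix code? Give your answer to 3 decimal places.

Probabilities are the counts divided by 77.
Repeatedly combine the two least-probable nodes; the expected code length is the sum of the merged weights.
merge 6/77 + 19/77 → 25/77
merge 24/77 + 25/77 → 7/11
merge 4/11 + 7/11 → 1
L = 25/77 + 7/11 + 1 = 151/77 ≈ 1.961 bits/symbol.

1.961 bits/symbol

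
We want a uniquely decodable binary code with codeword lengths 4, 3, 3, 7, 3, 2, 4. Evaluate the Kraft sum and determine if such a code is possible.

With common denominator 2^7 = 128: Σ 2^(−ℓᵢ) = 8/128 + 16/128 + 16/128 + 1/128 + 16/128 + 32/128 + 8/128 = 97/128 = 0.7578125.
Kraft's inequality requires Σ ≤ 1; here Σ = 0.7578125 ≤ 1, so such a prefix code exists.

0.7578125; yes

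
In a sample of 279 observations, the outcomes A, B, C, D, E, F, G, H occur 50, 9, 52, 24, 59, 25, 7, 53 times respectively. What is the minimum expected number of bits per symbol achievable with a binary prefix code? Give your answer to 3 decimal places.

2.799 bits/symbol

Probabilities are the counts divided by 279.
Repeatedly combine the two least-probable nodes; the expected code length is the sum of the merged weights.
merge 7/279 + 1/31 → 16/279
merge 16/279 + 8/93 → 40/279
merge 25/279 + 40/279 → 65/279
merge 50/279 + 52/279 → 34/93
merge 53/279 + 59/279 → 112/279
merge 65/279 + 34/93 → 167/279
merge 112/279 + 167/279 → 1
L = 16/279 + 40/279 + 65/279 + 34/93 + 112/279 + 167/279 + 1 = 781/279 ≈ 2.799 bits/symbol.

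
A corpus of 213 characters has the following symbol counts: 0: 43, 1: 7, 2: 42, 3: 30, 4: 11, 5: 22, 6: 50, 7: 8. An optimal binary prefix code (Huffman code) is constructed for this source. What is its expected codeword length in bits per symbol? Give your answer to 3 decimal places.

Probabilities are the counts divided by 213.
Repeatedly combine the two least-probable nodes; the expected code length is the sum of the merged weights.
merge 7/213 + 8/213 → 5/71
merge 11/213 + 5/71 → 26/213
merge 22/213 + 26/213 → 16/71
merge 10/71 + 14/71 → 24/71
merge 43/213 + 16/71 → 91/213
merge 50/213 + 24/71 → 122/213
merge 91/213 + 122/213 → 1
L = 5/71 + 26/213 + 16/71 + 24/71 + 91/213 + 122/213 + 1 = 587/213 ≈ 2.756 bits/symbol.

2.756 bits/symbol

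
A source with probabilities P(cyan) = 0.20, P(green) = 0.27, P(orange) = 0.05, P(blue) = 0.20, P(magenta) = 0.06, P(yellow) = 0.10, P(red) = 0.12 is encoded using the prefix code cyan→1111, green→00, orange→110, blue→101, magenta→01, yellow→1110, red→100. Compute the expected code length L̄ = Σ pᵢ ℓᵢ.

2.97 bits/symbol

L̄ = Σ pᵢ·ℓᵢ = 0.20·4 + 0.27·2 + 0.05·3 + 0.20·3 + 0.06·2 + 0.10·4 + 0.12·3 = 2.97 bits/symbol.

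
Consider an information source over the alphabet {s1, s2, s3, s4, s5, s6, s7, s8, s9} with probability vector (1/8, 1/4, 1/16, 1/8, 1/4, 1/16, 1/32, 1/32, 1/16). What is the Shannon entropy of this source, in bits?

Each probability is a power of 1/2, so log₂(1/p) is an integer.
H = Σ p·log₂(1/p) = 1/8·3 + 1/4·2 + 1/16·4 + 1/8·3 + 1/4·2 + 1/16·4 + 1/32·5 + 1/32·5 + 1/16·4 = 2.8125 bits.

2.8125 bits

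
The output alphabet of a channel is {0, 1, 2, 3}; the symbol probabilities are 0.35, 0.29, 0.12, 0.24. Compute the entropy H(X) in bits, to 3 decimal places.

1.909 bits

H = −Σ pᵢ log₂ pᵢ.
−0.35·log₂(0.35) = 0.5301
−0.29·log₂(0.29) = 0.5179
−0.12·log₂(0.12) = 0.3671
−0.24·log₂(0.24) = 0.4941
Sum ≈ 1.9092 → 1.909 bits.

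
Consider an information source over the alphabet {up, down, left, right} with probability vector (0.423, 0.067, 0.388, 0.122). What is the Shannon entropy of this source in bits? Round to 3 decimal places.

H = −Σ pᵢ log₂ pᵢ.
−0.423·log₂(0.423) = 0.5251
−0.067·log₂(0.067) = 0.2613
−0.388·log₂(0.388) = 0.5300
−0.122·log₂(0.122) = 0.3703
Sum ≈ 1.6866 → 1.687 bits.

1.687 bits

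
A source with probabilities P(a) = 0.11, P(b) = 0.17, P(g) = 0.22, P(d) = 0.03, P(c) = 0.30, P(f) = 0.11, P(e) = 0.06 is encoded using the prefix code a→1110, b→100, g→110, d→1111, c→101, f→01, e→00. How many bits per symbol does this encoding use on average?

L̄ = Σ pᵢ·ℓᵢ = 0.11·4 + 0.17·3 + 0.22·3 + 0.03·4 + 0.30·3 + 0.11·2 + 0.06·2 = 2.97 bits/symbol.

2.97 bits/symbol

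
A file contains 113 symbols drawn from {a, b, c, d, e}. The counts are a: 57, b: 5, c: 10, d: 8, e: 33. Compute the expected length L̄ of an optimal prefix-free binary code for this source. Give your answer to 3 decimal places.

1.814 bits/symbol

Probabilities are the counts divided by 113.
Repeatedly combine the two least-probable nodes; the expected code length is the sum of the merged weights.
merge 5/113 + 8/113 → 13/113
merge 10/113 + 13/113 → 23/113
merge 23/113 + 33/113 → 56/113
merge 56/113 + 57/113 → 1
L = 13/113 + 23/113 + 56/113 + 1 = 205/113 ≈ 1.814 bits/symbol.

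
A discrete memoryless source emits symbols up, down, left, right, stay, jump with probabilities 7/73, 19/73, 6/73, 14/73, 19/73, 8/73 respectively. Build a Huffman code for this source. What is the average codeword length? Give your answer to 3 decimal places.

Repeatedly combine the two least-probable nodes; the expected code length is the sum of the merged weights.
merge 6/73 + 7/73 → 13/73
merge 8/73 + 13/73 → 21/73
merge 14/73 + 19/73 → 33/73
merge 19/73 + 21/73 → 40/73
merge 33/73 + 40/73 → 1
L = 13/73 + 21/73 + 33/73 + 40/73 + 1 = 180/73 ≈ 2.466 bits/symbol.

2.466 bits/symbol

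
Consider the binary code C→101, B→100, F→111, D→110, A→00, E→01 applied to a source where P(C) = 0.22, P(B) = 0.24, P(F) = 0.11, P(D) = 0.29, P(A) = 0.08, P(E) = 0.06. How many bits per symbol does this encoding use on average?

L̄ = Σ pᵢ·ℓᵢ = 0.22·3 + 0.24·3 + 0.11·3 + 0.29·3 + 0.08·2 + 0.06·2 = 2.86 bits/symbol.

2.86 bits/symbol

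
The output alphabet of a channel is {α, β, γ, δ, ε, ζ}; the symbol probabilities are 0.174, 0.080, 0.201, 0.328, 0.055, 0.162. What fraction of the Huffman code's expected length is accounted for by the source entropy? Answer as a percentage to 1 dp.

Entropy H = −Σ p log₂ p ≈ 2.3788 bits.
Huffman merges: 11/200+2/25→27/200; 27/200+81/500→297/1000; 87/500+201/1000→3/8; 297/1000+41/125→5/8; 3/8+5/8→1. L = 304/125 ≈ 2.4320.
Efficiency = H/L = 2.3788/2.4320 = 97.8%.

97.8%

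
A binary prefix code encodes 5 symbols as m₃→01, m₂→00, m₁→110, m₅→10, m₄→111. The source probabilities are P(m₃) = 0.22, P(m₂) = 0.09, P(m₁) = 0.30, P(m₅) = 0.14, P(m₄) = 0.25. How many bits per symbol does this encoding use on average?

L̄ = Σ pᵢ·ℓᵢ = 0.22·2 + 0.09·2 + 0.30·3 + 0.14·2 + 0.25·3 = 2.55 bits/symbol.

2.55 bits/symbol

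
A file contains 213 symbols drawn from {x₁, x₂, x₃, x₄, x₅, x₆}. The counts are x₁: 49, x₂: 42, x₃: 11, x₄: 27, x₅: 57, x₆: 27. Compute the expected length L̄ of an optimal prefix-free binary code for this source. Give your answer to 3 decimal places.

Probabilities are the counts divided by 213.
Repeatedly combine the two least-probable nodes; the expected code length is the sum of the merged weights.
merge 11/213 + 9/71 → 38/213
merge 9/71 + 38/213 → 65/213
merge 14/71 + 49/213 → 91/213
merge 19/71 + 65/213 → 122/213
merge 91/213 + 122/213 → 1
L = 38/213 + 65/213 + 91/213 + 122/213 + 1 = 529/213 ≈ 2.484 bits/symbol.

2.484 bits/symbol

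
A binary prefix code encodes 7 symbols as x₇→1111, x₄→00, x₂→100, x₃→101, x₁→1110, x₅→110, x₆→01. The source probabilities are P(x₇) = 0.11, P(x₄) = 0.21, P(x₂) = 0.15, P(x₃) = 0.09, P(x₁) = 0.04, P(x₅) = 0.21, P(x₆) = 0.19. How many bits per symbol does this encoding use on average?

2.75 bits/symbol

L̄ = Σ pᵢ·ℓᵢ = 0.11·4 + 0.21·2 + 0.15·3 + 0.09·3 + 0.04·4 + 0.21·3 + 0.19·2 = 2.75 bits/symbol.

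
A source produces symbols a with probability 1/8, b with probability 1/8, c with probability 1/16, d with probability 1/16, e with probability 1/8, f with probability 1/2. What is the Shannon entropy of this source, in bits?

2.125 bits

Each probability is a power of 1/2, so log₂(1/p) is an integer.
H = Σ p·log₂(1/p) = 1/8·3 + 1/8·3 + 1/16·4 + 1/16·4 + 1/8·3 + 1/2·1 = 2.125 bits.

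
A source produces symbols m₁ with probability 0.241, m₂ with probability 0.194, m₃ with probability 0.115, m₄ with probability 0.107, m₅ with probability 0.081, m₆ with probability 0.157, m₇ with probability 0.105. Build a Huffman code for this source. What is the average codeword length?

Repeatedly combine the two least-probable nodes; the expected code length is the sum of the merged weights.
merge 81/1000 + 21/200 → 93/500
merge 107/1000 + 23/200 → 111/500
merge 157/1000 + 93/500 → 343/1000
merge 97/500 + 111/500 → 52/125
merge 241/1000 + 343/1000 → 73/125
merge 52/125 + 73/125 → 1
L = 93/500 + 111/500 + 343/1000 + 52/125 + 73/125 + 1 = 2751/1000 = 2.751 bits/symbol.

2.751 bits/symbol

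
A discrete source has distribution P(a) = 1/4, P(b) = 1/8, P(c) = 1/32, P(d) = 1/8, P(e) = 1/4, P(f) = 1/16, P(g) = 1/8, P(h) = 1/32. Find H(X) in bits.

2.6875 bits

Each probability is a power of 1/2, so log₂(1/p) is an integer.
H = Σ p·log₂(1/p) = 1/4·2 + 1/8·3 + 1/32·5 + 1/8·3 + 1/4·2 + 1/16·4 + 1/8·3 + 1/32·5 = 2.6875 bits.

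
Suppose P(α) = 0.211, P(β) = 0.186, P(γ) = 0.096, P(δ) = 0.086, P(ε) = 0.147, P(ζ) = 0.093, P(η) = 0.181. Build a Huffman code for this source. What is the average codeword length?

2.782 bits/symbol

Repeatedly combine the two least-probable nodes; the expected code length is the sum of the merged weights.
merge 43/500 + 93/1000 → 179/1000
merge 12/125 + 147/1000 → 243/1000
merge 179/1000 + 181/1000 → 9/25
merge 93/500 + 211/1000 → 397/1000
merge 243/1000 + 9/25 → 603/1000
merge 397/1000 + 603/1000 → 1
L = 179/1000 + 243/1000 + 9/25 + 397/1000 + 603/1000 + 1 = 1391/500 = 2.782 bits/symbol.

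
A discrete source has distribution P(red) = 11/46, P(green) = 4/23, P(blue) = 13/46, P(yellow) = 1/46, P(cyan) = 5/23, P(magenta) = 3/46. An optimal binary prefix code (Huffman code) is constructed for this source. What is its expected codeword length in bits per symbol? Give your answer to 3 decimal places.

Repeatedly combine the two least-probable nodes; the expected code length is the sum of the merged weights.
merge 1/46 + 3/46 → 2/23
merge 2/23 + 4/23 → 6/23
merge 5/23 + 11/46 → 21/46
merge 6/23 + 13/46 → 25/46
merge 21/46 + 25/46 → 1
L = 2/23 + 6/23 + 21/46 + 25/46 + 1 = 54/23 ≈ 2.348 bits/symbol.

2.348 bits/symbol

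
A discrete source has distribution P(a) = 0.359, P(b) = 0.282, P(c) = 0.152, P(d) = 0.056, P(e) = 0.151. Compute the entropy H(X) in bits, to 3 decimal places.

2.103 bits

H = −Σ pᵢ log₂ pᵢ.
−0.359·log₂(0.359) = 0.5306
−0.282·log₂(0.282) = 0.5150
−0.152·log₂(0.152) = 0.4131
−0.056·log₂(0.056) = 0.2329
−0.151·log₂(0.151) = 0.4118
Sum ≈ 2.1034 → 2.103 bits.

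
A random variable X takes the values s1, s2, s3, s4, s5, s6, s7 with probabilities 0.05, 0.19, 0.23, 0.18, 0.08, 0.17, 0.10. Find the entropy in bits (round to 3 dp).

H = −Σ pᵢ log₂ pᵢ.
−0.05·log₂(0.05) = 0.2161
−0.19·log₂(0.19) = 0.4552
−0.23·log₂(0.23) = 0.4877
−0.18·log₂(0.18) = 0.4453
−0.08·log₂(0.08) = 0.2915
−0.17·log₂(0.17) = 0.4346
−0.10·log₂(0.10) = 0.3322
Sum ≈ 2.6626 → 2.663 bits.

2.663 bits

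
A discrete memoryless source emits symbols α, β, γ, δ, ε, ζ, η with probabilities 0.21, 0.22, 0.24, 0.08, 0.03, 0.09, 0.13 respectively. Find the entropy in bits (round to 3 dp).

H = −Σ pᵢ log₂ pᵢ.
−0.21·log₂(0.21) = 0.4728
−0.22·log₂(0.22) = 0.4806
−0.24·log₂(0.24) = 0.4941
−0.08·log₂(0.08) = 0.2915
−0.03·log₂(0.03) = 0.1518
−0.09·log₂(0.09) = 0.3127
−0.13·log₂(0.13) = 0.3826
Sum ≈ 2.5861 → 2.586 bits.

2.586 bits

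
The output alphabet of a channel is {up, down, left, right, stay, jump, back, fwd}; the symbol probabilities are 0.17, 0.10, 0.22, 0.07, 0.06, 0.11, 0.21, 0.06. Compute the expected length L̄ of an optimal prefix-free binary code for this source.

2.86 bits/symbol

Repeatedly combine the two least-probable nodes; the expected code length is the sum of the merged weights.
merge 3/50 + 3/50 → 3/25
merge 7/100 + 1/10 → 17/100
merge 11/100 + 3/25 → 23/100
merge 17/100 + 17/100 → 17/50
merge 21/100 + 11/50 → 43/100
merge 23/100 + 17/50 → 57/100
merge 43/100 + 57/100 → 1
L = 3/25 + 17/100 + 23/100 + 17/50 + 43/100 + 57/100 + 1 = 143/50 = 2.86 bits/symbol.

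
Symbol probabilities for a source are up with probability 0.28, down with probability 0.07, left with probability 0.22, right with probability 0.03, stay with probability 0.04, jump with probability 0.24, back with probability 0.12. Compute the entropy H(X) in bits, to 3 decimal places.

H = −Σ pᵢ log₂ pᵢ.
−0.28·log₂(0.28) = 0.5142
−0.07·log₂(0.07) = 0.2686
−0.22·log₂(0.22) = 0.4806
−0.03·log₂(0.03) = 0.1518
−0.04·log₂(0.04) = 0.1858
−0.24·log₂(0.24) = 0.4941
−0.12·log₂(0.12) = 0.3671
Sum ≈ 2.4621 → 2.462 bits.

2.462 bits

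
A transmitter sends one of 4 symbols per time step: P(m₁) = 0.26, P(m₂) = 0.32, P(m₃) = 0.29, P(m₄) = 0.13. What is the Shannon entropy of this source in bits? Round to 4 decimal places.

1.9319 bits

H = −Σ pᵢ log₂ pᵢ.
−0.26·log₂(0.26) = 0.5053
−0.32·log₂(0.32) = 0.5260
−0.29·log₂(0.29) = 0.5179
−0.13·log₂(0.13) = 0.3826
Sum ≈ 1.9319 → 1.9319 bits.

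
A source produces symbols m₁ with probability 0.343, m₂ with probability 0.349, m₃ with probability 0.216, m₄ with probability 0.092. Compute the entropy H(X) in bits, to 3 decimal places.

1.854 bits

H = −Σ pᵢ log₂ pᵢ.
−0.343·log₂(0.343) = 0.5295
−0.349·log₂(0.349) = 0.5300
−0.216·log₂(0.216) = 0.4776
−0.092·log₂(0.092) = 0.3167
Sum ≈ 1.8538 → 1.854 bits.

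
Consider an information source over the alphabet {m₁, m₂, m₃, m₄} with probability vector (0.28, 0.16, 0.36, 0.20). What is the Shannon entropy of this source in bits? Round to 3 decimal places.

H = −Σ pᵢ log₂ pᵢ.
−0.28·log₂(0.28) = 0.5142
−0.16·log₂(0.16) = 0.4230
−0.36·log₂(0.36) = 0.5306
−0.20·log₂(0.20) = 0.4644
Sum ≈ 1.9322 → 1.932 bits.

1.932 bits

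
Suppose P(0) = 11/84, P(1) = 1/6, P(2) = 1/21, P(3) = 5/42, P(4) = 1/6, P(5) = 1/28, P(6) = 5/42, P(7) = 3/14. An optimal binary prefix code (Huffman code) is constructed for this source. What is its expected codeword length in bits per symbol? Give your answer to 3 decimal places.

2.869 bits/symbol

Repeatedly combine the two least-probable nodes; the expected code length is the sum of the merged weights.
merge 1/28 + 1/21 → 1/12
merge 1/12 + 5/42 → 17/84
merge 5/42 + 11/84 → 1/4
merge 1/6 + 1/6 → 1/3
merge 17/84 + 3/14 → 5/12
merge 1/4 + 1/3 → 7/12
merge 5/12 + 7/12 → 1
L = 1/12 + 17/84 + 1/4 + 1/3 + 5/12 + 7/12 + 1 = 241/84 ≈ 2.869 bits/symbol.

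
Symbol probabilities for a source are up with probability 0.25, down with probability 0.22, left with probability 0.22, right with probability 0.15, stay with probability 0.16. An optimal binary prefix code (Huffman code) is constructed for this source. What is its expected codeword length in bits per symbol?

Repeatedly combine the two least-probable nodes; the expected code length is the sum of the merged weights.
merge 3/20 + 4/25 → 31/100
merge 11/50 + 11/50 → 11/25
merge 1/4 + 31/100 → 14/25
merge 11/25 + 14/25 → 1
L = 31/100 + 11/25 + 14/25 + 1 = 231/100 = 2.31 bits/symbol.

2.31 bits/symbol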